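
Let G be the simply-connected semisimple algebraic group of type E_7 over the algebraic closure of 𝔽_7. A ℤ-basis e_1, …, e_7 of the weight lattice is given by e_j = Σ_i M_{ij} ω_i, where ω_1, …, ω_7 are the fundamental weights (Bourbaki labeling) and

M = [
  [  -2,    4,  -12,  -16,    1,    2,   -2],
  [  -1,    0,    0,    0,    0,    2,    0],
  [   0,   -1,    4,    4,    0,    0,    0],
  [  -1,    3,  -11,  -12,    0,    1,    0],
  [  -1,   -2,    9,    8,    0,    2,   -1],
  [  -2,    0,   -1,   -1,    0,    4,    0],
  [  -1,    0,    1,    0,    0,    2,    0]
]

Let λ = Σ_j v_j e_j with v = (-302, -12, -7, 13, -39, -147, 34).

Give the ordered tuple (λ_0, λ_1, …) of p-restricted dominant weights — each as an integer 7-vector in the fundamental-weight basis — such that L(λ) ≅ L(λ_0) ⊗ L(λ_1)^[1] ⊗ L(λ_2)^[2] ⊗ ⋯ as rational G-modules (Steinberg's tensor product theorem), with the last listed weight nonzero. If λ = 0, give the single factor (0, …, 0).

Converting to the ω-basis (c_i = row i of M dotted with v = (-302, -12, -7, 13, -39, -147, 34)):
  c_1 = -2*-302 + 4*-12 + -12*-7 + -16*13 + 1*-39 + 2*-147 + -2*34 = 31
  c_2 = -1*-302 + 0*-12 + 0*-7 + 0*13 + 0*-39 + 2*-147 + 0*34 = 8
  c_3 = 0*-302 + -1*-12 + 4*-7 + 4*13 + 0*-39 + 0*-147 + 0*34 = 36
  c_4 = -1*-302 + 3*-12 + -11*-7 + -12*13 + 0*-39 + 1*-147 + 0*34 = 40
  c_5 = -1*-302 + -2*-12 + 9*-7 + 8*13 + 0*-39 + 2*-147 + -1*34 = 39
  c_6 = -2*-302 + 0*-12 + -1*-7 + -1*13 + 0*-39 + 4*-147 + 0*34 = 10
  c_7 = -1*-302 + 0*-12 + 1*-7 + 0*13 + 0*-39 + 2*-147 + 0*34 = 1
p = 7; digits c_i = Σ_j d_{ij}·7^j, 0 ≤ d_{ij} < 7:
  c_1 = 31 = 3·7^0 + 4·7^1
  c_2 = 8 = 1·7^0 + 1·7^1
  c_3 = 36 = 1·7^0 + 5·7^1
  c_4 = 40 = 5·7^0 + 5·7^1
  c_5 = 39 = 4·7^0 + 5·7^1
  c_6 = 10 = 3·7^0 + 1·7^1
  c_7 = 1 = 1·7^0
Factor λ_0 = (3, 1, 1, 5, 4, 3, 1)
Factor λ_1 = (4, 1, 5, 5, 5, 1, 0)

((3, 1, 1, 5, 4, 3, 1), (4, 1, 5, 5, 5, 1, 0))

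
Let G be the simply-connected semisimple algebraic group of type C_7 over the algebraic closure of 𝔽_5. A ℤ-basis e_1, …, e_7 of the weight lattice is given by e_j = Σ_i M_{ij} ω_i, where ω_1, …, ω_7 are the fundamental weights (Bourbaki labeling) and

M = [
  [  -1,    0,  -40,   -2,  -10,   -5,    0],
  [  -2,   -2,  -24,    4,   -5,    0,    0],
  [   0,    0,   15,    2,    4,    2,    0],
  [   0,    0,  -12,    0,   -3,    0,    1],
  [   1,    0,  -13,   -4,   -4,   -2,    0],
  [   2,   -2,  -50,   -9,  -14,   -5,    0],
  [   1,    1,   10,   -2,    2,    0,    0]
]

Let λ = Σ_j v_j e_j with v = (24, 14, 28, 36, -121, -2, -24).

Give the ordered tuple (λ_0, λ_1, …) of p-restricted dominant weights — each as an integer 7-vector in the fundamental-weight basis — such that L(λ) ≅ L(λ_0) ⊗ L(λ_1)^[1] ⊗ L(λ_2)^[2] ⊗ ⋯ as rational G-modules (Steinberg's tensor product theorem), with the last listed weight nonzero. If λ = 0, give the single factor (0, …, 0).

ω-coordinates c = M·v, v = (24, 14, 28, 36, -121, -2, -24):
  c_1 = (-1)·(24) + 0·14 + (-40)·(28) + (-2)·(36) + (-10)·(-121) + (-5)·(-2) + (0)·(-24) = 4
  c_2 = (-2)·(24) + (-2)·(14) + (-24)·(28) + 4·36 + (-5)·(-121) + (0)·(-2) + (0)·(-24) = 1
  c_3 = 0·24 + 0·14 + 15·28 + 2·36 + (4)·(-121) + (2)·(-2) + (0)·(-24) = 4
  c_4 = 0·24 + 0·14 + (-12)·(28) + 0·36 + (-3)·(-121) + (0)·(-2) + (1)·(-24) = 3
  c_5 = 1·24 + 0·14 + (-13)·(28) + (-4)·(36) + (-4)·(-121) + (-2)·(-2) + (0)·(-24) = 4
  c_6 = 2·24 + (-2)·(14) + (-50)·(28) + (-9)·(36) + (-14)·(-121) + (-5)·(-2) + (0)·(-24) = 0
  c_7 = 1·24 + 1·14 + 10·28 + (-2)·(36) + (2)·(-121) + (0)·(-2) + (0)·(-24) = 4
Writing each c_i in base p = 5:
  c_1 = 4 = 4·5^0
  c_2 = 1 = 1·5^0
  c_3 = 4 = 4·5^0
  c_4 = 3 = 3·5^0
  c_5 = 4 = 4·5^0
  c_6 = 0
  c_7 = 4 = 4·5^0
Factor λ_0 = (4, 1, 4, 3, 4, 0, 4)

((4, 1, 4, 3, 4, 0, 4),)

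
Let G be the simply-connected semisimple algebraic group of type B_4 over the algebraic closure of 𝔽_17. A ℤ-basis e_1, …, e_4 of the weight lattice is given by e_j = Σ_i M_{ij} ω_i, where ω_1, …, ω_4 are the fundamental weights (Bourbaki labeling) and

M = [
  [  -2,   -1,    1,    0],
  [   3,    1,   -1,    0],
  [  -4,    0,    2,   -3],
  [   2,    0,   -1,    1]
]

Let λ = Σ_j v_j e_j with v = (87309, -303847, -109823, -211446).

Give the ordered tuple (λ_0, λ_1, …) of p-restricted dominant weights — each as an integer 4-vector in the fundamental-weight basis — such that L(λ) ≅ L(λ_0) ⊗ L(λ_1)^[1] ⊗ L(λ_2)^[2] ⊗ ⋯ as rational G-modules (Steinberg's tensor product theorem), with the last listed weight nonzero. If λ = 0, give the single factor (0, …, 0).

((9, 5, 6, 14), (2, 16, 8, 9), (16, 13, 5, 14), (3, 13, 13, 14))

In the fundamental-weight basis, λ has coordinates c = M·v (v = (87309, -303847, -109823, -211446)):
  c_1 = (-2)·(87309) + (-1)·(-303847) + (1)·(-109823) + (0)·(-211446) = 19406
  c_2 = 3·87309 + (1)·(-303847) + (-1)·(-109823) + (0)·(-211446) = 67903
  c_3 = (-4)·(87309) + (0)·(-303847) + (2)·(-109823) + (-3)·(-211446) = 65456
  c_4 = 2·87309 + (0)·(-303847) + (-1)·(-109823) + (1)·(-211446) = 72995
Expand coordinatewise in base 17:
  c_1 = 19406 = 9·17^0 + 2·17^1 + 16·17^2 + 3·17^3
  c_2 = 67903 = 5·17^0 + 16·17^1 + 13·17^2 + 13·17^3
  c_3 = 65456 = 6·17^0 + 8·17^1 + 5·17^2 + 13·17^3
  c_4 = 72995 = 14·17^0 + 9·17^1 + 14·17^2 + 14·17^3
λ_0 = (9, 5, 6, 14)
λ_1 = (2, 16, 8, 9)
λ_2 = (16, 13, 5, 14)
λ_3 = (3, 13, 13, 14)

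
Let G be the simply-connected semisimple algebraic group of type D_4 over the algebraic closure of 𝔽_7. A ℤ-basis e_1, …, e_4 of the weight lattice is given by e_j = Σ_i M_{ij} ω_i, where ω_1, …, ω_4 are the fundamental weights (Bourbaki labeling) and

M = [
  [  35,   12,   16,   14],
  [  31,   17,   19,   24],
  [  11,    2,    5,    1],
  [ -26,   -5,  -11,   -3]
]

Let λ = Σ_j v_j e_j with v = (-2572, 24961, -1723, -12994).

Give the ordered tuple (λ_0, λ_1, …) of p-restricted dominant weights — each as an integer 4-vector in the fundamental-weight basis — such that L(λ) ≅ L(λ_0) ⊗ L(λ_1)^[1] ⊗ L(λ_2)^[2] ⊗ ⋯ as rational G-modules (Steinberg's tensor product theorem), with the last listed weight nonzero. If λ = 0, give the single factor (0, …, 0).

ω-coordinates c = M·v, v = (-2572, 24961, -1723, -12994):
  c_1 = (35)·(-2572) + 12·24961 + (16)·(-1723) + (14)·(-12994) = 28
  c_2 = (31)·(-2572) + 17·24961 + (19)·(-1723) + (24)·(-12994) = 12
  c_3 = (11)·(-2572) + 2·24961 + (5)·(-1723) + (1)·(-12994) = 21
  c_4 = (-26)·(-2572) + (-5)·(24961) + (-11)·(-1723) + (-3)·(-12994) = 2
Expand coordinatewise in base 7:
  c_1 = 28 = 0·7^0 + 4·7^1
  c_2 = 12 = 5·7^0 + 1·7^1
  c_3 = 21 = 0·7^0 + 3·7^1
  c_4 = 2 = 2·7^0
λ_0 = (0, 5, 0, 2)
λ_1 = (4, 1, 3, 0)

((0, 5, 0, 2), (4, 1, 3, 0))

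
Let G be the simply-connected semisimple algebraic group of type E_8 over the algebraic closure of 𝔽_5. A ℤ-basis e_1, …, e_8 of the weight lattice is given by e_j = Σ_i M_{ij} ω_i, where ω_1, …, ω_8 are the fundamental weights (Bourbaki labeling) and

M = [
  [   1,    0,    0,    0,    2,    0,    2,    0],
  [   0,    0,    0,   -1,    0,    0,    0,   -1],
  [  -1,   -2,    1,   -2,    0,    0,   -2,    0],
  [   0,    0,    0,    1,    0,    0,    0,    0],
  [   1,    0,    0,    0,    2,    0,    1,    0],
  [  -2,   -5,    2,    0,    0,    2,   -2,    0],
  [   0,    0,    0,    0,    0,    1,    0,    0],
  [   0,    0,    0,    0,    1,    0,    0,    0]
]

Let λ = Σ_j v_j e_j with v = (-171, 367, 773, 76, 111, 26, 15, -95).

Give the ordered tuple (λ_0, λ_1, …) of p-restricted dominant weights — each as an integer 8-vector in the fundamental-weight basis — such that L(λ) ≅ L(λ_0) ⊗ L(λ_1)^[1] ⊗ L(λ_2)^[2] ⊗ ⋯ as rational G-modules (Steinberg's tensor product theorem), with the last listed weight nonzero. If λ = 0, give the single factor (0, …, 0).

((1, 4, 3, 1, 1, 0, 1, 1), (1, 3, 0, 0, 3, 0, 0, 2), (3, 0, 1, 3, 2, 3, 1, 4))

Converting to the ω-basis (c_i = row i of M dotted with v = (-171, 367, 773, 76, 111, 26, 15, -95)):
  c_1 = (1)·(-171) + (0)·(367) + (0)·(773) + (0)·(76) + (2)·(111) + (0)·(26) + (2)·(15) + (0)·(-95) = 81
  c_2 = (0)·(-171) + (0)·(367) + (0)·(773) + (-1)·(76) + (0)·(111) + (0)·(26) + (0)·(15) + (-1)·(-95) = 19
  c_3 = (-1)·(-171) + (-2)·(367) + (1)·(773) + (-2)·(76) + (0)·(111) + (0)·(26) + (-2)·(15) + (0)·(-95) = 28
  c_4 = (0)·(-171) + (0)·(367) + (0)·(773) + (1)·(76) + (0)·(111) + (0)·(26) + (0)·(15) + (0)·(-95) = 76
  c_5 = (1)·(-171) + (0)·(367) + (0)·(773) + (0)·(76) + (2)·(111) + (0)·(26) + (1)·(15) + (0)·(-95) = 66
  c_6 = (-2)·(-171) + (-5)·(367) + (2)·(773) + (0)·(76) + (0)·(111) + (2)·(26) + (-2)·(15) + (0)·(-95) = 75
  c_7 = (0)·(-171) + (0)·(367) + (0)·(773) + (0)·(76) + (0)·(111) + (1)·(26) + (0)·(15) + (0)·(-95) = 26
  c_8 = (0)·(-171) + (0)·(367) + (0)·(773) + (0)·(76) + (1)·(111) + (0)·(26) + (0)·(15) + (0)·(-95) = 111
p = 5; digits c_i = Σ_j d_{ij}·5^j, 0 ≤ d_{ij} < 5:
  c_1 = 81 = 1·5^0 + 1·5^1 + 3·5^2
  c_2 = 19 = 4·5^0 + 3·5^1
  c_3 = 28 = 3·5^0 + 0·5^1 + 1·5^2
  c_4 = 76 = 1·5^0 + 0·5^1 + 3·5^2
  c_5 = 66 = 1·5^0 + 3·5^1 + 2·5^2
  c_6 = 75 = 0·5^0 + 0·5^1 + 3·5^2
  c_7 = 26 = 1·5^0 + 0·5^1 + 1·5^2
  c_8 = 111 = 1·5^0 + 2·5^1 + 4·5^2
p-restricted factor λ_0 = (1, 4, 3, 1, 1, 0, 1, 1)
p-restricted factor λ_1 = (1, 3, 0, 0, 3, 0, 0, 2)
p-restricted factor λ_2 = (3, 0, 1, 3, 2, 3, 1, 4)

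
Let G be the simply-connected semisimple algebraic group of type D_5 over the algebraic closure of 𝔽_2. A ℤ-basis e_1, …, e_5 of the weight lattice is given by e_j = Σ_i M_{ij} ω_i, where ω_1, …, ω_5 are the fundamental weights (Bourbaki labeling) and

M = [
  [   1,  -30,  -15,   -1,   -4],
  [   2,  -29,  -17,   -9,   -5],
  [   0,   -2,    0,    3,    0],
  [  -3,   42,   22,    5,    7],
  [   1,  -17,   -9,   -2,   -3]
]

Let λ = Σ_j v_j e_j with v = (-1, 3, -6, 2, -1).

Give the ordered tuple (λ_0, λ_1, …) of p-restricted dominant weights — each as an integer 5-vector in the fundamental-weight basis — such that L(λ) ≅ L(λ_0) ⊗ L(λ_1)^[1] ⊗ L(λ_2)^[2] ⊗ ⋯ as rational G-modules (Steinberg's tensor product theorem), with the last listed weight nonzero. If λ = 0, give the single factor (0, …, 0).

((1, 0, 0, 0, 1),)

ω-coordinates c = M·v, v = (-1, 3, -6, 2, -1):
  c_1 = (1)·(-1) + (-30)·(3) + (-15)·(-6) + (-1)·(2) + (-4)·(-1) = 1
  c_2 = (2)·(-1) + (-29)·(3) + (-17)·(-6) + (-9)·(2) + (-5)·(-1) = 0
  c_3 = (0)·(-1) + (-2)·(3) + (0)·(-6) + 3·2 + (0)·(-1) = 0
  c_4 = (-3)·(-1) + 42·3 + (22)·(-6) + 5·2 + (7)·(-1) = 0
  c_5 = (1)·(-1) + (-17)·(3) + (-9)·(-6) + (-2)·(2) + (-3)·(-1) = 1
Base-2 expansion of each c_i:
  c_1 = 1 = 1·2^0
  c_2 = 0
  c_3 = 0
  c_4 = 0
  c_5 = 1 = 1·2^0
p-restricted factor λ_0 = (1, 0, 0, 0, 1)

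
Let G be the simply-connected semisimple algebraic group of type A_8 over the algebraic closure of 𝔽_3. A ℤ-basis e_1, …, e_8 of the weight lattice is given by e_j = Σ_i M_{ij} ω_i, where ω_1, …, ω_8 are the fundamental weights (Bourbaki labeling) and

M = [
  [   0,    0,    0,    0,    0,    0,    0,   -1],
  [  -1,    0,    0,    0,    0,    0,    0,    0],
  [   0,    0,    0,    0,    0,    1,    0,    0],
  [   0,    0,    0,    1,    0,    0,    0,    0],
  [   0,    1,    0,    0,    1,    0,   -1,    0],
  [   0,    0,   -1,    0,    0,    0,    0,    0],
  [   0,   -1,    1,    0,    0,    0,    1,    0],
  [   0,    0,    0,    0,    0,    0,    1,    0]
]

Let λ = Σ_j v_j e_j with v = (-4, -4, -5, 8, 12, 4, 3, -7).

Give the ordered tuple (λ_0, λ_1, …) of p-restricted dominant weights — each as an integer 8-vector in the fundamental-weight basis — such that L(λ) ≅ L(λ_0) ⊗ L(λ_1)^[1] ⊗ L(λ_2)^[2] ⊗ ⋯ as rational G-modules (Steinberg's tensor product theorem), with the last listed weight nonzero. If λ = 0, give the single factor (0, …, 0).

In the fundamental-weight basis, λ has coordinates c = M·v (v = (-4, -4, -5, 8, 12, 4, 3, -7)):
  c_1 = 0*-4 + 0*-4 + 0*-5 + 0*8 + 0*12 + 0*4 + 0*3 + -1*-7 = 7
  c_2 = -1*-4 + 0*-4 + 0*-5 + 0*8 + 0*12 + 0*4 + 0*3 + 0*-7 = 4
  c_3 = 0*-4 + 0*-4 + 0*-5 + 0*8 + 0*12 + 1*4 + 0*3 + 0*-7 = 4
  c_4 = 0*-4 + 0*-4 + 0*-5 + 1*8 + 0*12 + 0*4 + 0*3 + 0*-7 = 8
  c_5 = 0*-4 + 1*-4 + 0*-5 + 0*8 + 1*12 + 0*4 + -1*3 + 0*-7 = 5
  c_6 = 0*-4 + 0*-4 + -1*-5 + 0*8 + 0*12 + 0*4 + 0*3 + 0*-7 = 5
  c_7 = 0*-4 + -1*-4 + 1*-5 + 0*8 + 0*12 + 0*4 + 1*3 + 0*-7 = 2
  c_8 = 0*-4 + 0*-4 + 0*-5 + 0*8 + 0*12 + 0*4 + 1*3 + 0*-7 = 3
Writing each c_i in base p = 3:
  c_1 = 7 = 1·3^0 + 2·3^1
  c_2 = 4 = 1·3^0 + 1·3^1
  c_3 = 4 = 1·3^0 + 1·3^1
  c_4 = 8 = 2·3^0 + 2·3^1
  c_5 = 5 = 2·3^0 + 1·3^1
  c_6 = 5 = 2·3^0 + 1·3^1
  c_7 = 2 = 2·3^0
  c_8 = 3 = 0·3^0 + 1·3^1
Factor λ_0 = (1, 1, 1, 2, 2, 2, 2, 0)
Factor λ_1 = (2, 1, 1, 2, 1, 1, 0, 1)

((1, 1, 1, 2, 2, 2, 2, 0), (2, 1, 1, 2, 1, 1, 0, 1))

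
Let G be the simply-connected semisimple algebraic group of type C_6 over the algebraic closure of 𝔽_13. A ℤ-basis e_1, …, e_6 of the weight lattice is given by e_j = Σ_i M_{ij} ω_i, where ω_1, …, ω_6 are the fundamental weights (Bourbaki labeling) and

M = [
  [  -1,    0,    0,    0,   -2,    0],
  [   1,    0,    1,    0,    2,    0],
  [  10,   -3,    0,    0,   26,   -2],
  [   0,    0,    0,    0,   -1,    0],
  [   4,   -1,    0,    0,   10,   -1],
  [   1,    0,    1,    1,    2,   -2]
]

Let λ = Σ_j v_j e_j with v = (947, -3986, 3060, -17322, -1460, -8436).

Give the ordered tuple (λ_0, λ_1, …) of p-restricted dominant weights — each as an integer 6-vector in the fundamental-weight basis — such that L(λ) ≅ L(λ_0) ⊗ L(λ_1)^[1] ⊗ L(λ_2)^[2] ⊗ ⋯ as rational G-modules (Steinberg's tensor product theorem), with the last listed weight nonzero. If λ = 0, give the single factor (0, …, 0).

In the fundamental-weight basis, λ has coordinates c = M·v (v = (947, -3986, 3060, -17322, -1460, -8436)):
  c_1 = (-1)·(947) + (0)·(-3986) + 0·3060 + (0)·(-17322) + (-2)·(-1460) + (0)·(-8436) = 1973
  c_2 = 1·947 + (0)·(-3986) + 1·3060 + (0)·(-17322) + (2)·(-1460) + (0)·(-8436) = 1087
  c_3 = 10·947 + (-3)·(-3986) + 0·3060 + (0)·(-17322) + (26)·(-1460) + (-2)·(-8436) = 340
  c_4 = 0·947 + (0)·(-3986) + 0·3060 + (0)·(-17322) + (-1)·(-1460) + (0)·(-8436) = 1460
  c_5 = 4·947 + (-1)·(-3986) + 0·3060 + (0)·(-17322) + (10)·(-1460) + (-1)·(-8436) = 1610
  c_6 = 1·947 + (0)·(-3986) + 1·3060 + (1)·(-17322) + (2)·(-1460) + (-2)·(-8436) = 637
p = 13; digits c_i = Σ_j d_{ij}·13^j, 0 ≤ d_{ij} < 13:
  c_1 = 1973 = 10·13^0 + 8·13^1 + 11·13^2
  c_2 = 1087 = 8·13^0 + 5·13^1 + 6·13^2
  c_3 = 340 = 2·13^0 + 0·13^1 + 2·13^2
  c_4 = 1460 = 4·13^0 + 8·13^1 + 8·13^2
  c_5 = 1610 = 11·13^0 + 6·13^1 + 9·13^2
  c_6 = 637 = 0·13^0 + 10·13^1 + 3·13^2
λ_0 = (10, 8, 2, 4, 11, 0)
λ_1 = (8, 5, 0, 8, 6, 10)
λ_2 = (11, 6, 2, 8, 9, 3)

((10, 8, 2, 4, 11, 0), (8, 5, 0, 8, 6, 10), (11, 6, 2, 8, 9, 3))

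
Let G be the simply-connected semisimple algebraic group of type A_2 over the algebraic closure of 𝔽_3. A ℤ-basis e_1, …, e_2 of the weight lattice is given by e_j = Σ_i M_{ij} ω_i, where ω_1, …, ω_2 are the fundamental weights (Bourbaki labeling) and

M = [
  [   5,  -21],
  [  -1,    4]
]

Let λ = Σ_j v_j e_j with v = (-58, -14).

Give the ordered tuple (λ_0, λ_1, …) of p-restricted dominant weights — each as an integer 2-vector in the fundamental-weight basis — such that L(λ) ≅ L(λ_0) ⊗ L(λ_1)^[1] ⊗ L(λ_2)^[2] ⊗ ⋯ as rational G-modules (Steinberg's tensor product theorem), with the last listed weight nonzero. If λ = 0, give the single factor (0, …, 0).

In the fundamental-weight basis, λ has coordinates c = M·v (v = (-58, -14)):
  c_1 = (5)·(-58) + (-21)·(-14) = 4
  c_2 = (-1)·(-58) + (4)·(-14) = 2
Writing each c_i in base p = 3:
  c_1 = 4 = 1·3^0 + 1·3^1
  c_2 = 2 = 2·3^0
Factor λ_0 = (1, 2)
Factor λ_1 = (1, 0)

((1, 2), (1, 0))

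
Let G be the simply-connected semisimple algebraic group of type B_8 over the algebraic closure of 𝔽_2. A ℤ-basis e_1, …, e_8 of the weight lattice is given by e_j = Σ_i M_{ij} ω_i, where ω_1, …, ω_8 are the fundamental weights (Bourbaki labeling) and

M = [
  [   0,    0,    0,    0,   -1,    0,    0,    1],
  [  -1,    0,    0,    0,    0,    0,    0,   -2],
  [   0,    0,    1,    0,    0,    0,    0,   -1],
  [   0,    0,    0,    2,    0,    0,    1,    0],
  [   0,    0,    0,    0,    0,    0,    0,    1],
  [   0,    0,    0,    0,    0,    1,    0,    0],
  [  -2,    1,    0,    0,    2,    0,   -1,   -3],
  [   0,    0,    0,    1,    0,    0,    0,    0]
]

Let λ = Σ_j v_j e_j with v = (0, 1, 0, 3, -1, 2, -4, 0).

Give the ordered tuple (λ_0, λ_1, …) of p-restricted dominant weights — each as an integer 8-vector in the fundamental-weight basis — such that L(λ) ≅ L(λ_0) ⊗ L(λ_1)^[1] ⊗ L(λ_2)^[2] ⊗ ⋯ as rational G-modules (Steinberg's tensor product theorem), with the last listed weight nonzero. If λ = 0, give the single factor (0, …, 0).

((1, 0, 0, 0, 0, 0, 1, 1), (0, 0, 0, 1, 0, 1, 1, 1))

Converting to the ω-basis (c_i = row i of M dotted with v = (0, 1, 0, 3, -1, 2, -4, 0)):
  c_1 = 0*0 + 0*1 + 0*0 + 0*3 + -1*-1 + 0*2 + 0*-4 + 1*0 = 1
  c_2 = -1*0 + 0*1 + 0*0 + 0*3 + 0*-1 + 0*2 + 0*-4 + -2*0 = 0
  c_3 = 0*0 + 0*1 + 1*0 + 0*3 + 0*-1 + 0*2 + 0*-4 + -1*0 = 0
  c_4 = 0*0 + 0*1 + 0*0 + 2*3 + 0*-1 + 0*2 + 1*-4 + 0*0 = 2
  c_5 = 0*0 + 0*1 + 0*0 + 0*3 + 0*-1 + 0*2 + 0*-4 + 1*0 = 0
  c_6 = 0*0 + 0*1 + 0*0 + 0*3 + 0*-1 + 1*2 + 0*-4 + 0*0 = 2
  c_7 = -2*0 + 1*1 + 0*0 + 0*3 + 2*-1 + 0*2 + -1*-4 + -3*0 = 3
  c_8 = 0*0 + 0*1 + 0*0 + 1*3 + 0*-1 + 0*2 + 0*-4 + 0*0 = 3
Base-2 expansion of each c_i:
  c_1 = 1 = 1·2^0
  c_2 = 0
  c_3 = 0
  c_4 = 2 = 0·2^0 + 1·2^1
  c_5 = 0
  c_6 = 2 = 0·2^0 + 1·2^1
  c_7 = 3 = 1·2^0 + 1·2^1
  c_8 = 3 = 1·2^0 + 1·2^1
Factor λ_0 = (1, 0, 0, 0, 0, 0, 1, 1)
Factor λ_1 = (0, 0, 0, 1, 0, 1, 1, 1)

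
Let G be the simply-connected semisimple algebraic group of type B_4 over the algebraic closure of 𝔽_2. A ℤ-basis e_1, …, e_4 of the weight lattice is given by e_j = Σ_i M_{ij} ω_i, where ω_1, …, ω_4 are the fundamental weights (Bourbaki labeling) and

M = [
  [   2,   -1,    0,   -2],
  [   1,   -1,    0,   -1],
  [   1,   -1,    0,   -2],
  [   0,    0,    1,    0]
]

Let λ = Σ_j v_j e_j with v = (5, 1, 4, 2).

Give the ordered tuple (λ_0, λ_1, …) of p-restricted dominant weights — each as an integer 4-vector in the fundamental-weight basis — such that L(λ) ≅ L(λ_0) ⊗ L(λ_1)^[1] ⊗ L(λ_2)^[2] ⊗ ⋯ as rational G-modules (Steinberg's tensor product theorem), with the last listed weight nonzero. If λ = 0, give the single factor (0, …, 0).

Converting to the ω-basis (c_i = row i of M dotted with v = (5, 1, 4, 2)):
  c_1 = 2*5 + -1*1 + 0*4 + -2*2 = 5
  c_2 = 1*5 + -1*1 + 0*4 + -1*2 = 2
  c_3 = 1*5 + -1*1 + 0*4 + -2*2 = 0
  c_4 = 0*5 + 0*1 + 1*4 + 0*2 = 4
Writing each c_i in base p = 2:
  c_1 = 5 = 1·2^0 + 0·2^1 + 1·2^2
  c_2 = 2 = 0·2^0 + 1·2^1
  c_3 = 0
  c_4 = 4 = 0·2^0 + 0·2^1 + 1·2^2
p-restricted factor λ_0 = (1, 0, 0, 0)
p-restricted factor λ_1 = (0, 1, 0, 0)
p-restricted factor λ_2 = (1, 0, 0, 1)

((1, 0, 0, 0), (0, 1, 0, 0), (1, 0, 0, 1))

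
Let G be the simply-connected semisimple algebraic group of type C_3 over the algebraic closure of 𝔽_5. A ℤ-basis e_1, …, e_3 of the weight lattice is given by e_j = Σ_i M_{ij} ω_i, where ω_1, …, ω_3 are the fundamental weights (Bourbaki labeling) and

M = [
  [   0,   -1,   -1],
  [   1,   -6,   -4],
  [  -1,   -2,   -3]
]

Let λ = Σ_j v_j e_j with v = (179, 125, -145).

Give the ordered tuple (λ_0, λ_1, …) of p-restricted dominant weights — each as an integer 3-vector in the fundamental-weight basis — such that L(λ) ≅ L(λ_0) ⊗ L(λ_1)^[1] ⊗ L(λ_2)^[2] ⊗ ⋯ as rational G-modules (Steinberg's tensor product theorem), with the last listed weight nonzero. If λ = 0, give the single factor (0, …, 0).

((0, 4, 1), (4, 1, 1))

ω-coordinates c = M·v, v = (179, 125, -145):
  c_1 = 0·179 + (-1)·(125) + (-1)·(-145) = 20
  c_2 = 1·179 + (-6)·(125) + (-4)·(-145) = 9
  c_3 = (-1)·(179) + (-2)·(125) + (-3)·(-145) = 6
Base-5 expansion of each c_i:
  c_1 = 20 = 0·5^0 + 4·5^1
  c_2 = 9 = 4·5^0 + 1·5^1
  c_3 = 6 = 1·5^0 + 1·5^1
p-restricted factor λ_0 = (0, 4, 1)
p-restricted factor λ_1 = (4, 1, 1)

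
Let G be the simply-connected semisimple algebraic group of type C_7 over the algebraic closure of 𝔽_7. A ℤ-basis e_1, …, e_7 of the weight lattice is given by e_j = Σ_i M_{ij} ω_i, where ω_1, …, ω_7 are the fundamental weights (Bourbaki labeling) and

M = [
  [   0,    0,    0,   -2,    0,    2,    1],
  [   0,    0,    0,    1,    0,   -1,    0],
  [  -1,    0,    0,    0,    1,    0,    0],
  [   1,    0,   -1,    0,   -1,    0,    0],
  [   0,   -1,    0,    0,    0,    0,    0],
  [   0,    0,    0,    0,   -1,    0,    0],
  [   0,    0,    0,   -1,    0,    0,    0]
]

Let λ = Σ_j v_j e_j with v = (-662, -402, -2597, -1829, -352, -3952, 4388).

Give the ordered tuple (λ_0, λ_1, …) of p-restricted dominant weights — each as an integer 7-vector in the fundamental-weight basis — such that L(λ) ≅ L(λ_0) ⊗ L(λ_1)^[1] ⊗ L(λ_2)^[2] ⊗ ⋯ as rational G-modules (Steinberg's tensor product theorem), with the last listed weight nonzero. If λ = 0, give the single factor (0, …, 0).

In the fundamental-weight basis, λ has coordinates c = M·v (v = (-662, -402, -2597, -1829, -352, -3952, 4388)):
  c_1 = (0)·(-662) + (0)·(-402) + (0)·(-2597) + (-2)·(-1829) + (0)·(-352) + (2)·(-3952) + (1)·(4388) = 142
  c_2 = (0)·(-662) + (0)·(-402) + (0)·(-2597) + (1)·(-1829) + (0)·(-352) + (-1)·(-3952) + (0)·(4388) = 2123
  c_3 = (-1)·(-662) + (0)·(-402) + (0)·(-2597) + (0)·(-1829) + (1)·(-352) + (0)·(-3952) + (0)·(4388) = 310
  c_4 = (1)·(-662) + (0)·(-402) + (-1)·(-2597) + (0)·(-1829) + (-1)·(-352) + (0)·(-3952) + (0)·(4388) = 2287
  c_5 = (0)·(-662) + (-1)·(-402) + (0)·(-2597) + (0)·(-1829) + (0)·(-352) + (0)·(-3952) + (0)·(4388) = 402
  c_6 = (0)·(-662) + (0)·(-402) + (0)·(-2597) + (0)·(-1829) + (-1)·(-352) + (0)·(-3952) + (0)·(4388) = 352
  c_7 = (0)·(-662) + (0)·(-402) + (0)·(-2597) + (-1)·(-1829) + (0)·(-352) + (0)·(-3952) + (0)·(4388) = 1829
Expand coordinatewise in base 7:
  c_1 = 142 = 2·7^0 + 6·7^1 + 2·7^2
  c_2 = 2123 = 2·7^0 + 2·7^1 + 1·7^2 + 6·7^3
  c_3 = 310 = 2·7^0 + 2·7^1 + 6·7^2
  c_4 = 2287 = 5·7^0 + 4·7^1 + 4·7^2 + 6·7^3
  c_5 = 402 = 3·7^0 + 1·7^1 + 1·7^2 + 1·7^3
  c_6 = 352 = 2·7^0 + 1·7^1 + 0·7^2 + 1·7^3
  c_7 = 1829 = 2·7^0 + 2·7^1 + 2·7^2 + 5·7^3
Factor λ_0 = (2, 2, 2, 5, 3, 2, 2)
Factor λ_1 = (6, 2, 2, 4, 1, 1, 2)
Factor λ_2 = (2, 1, 6, 4, 1, 0, 2)
Factor λ_3 = (0, 6, 0, 6, 1, 1, 5)

((2, 2, 2, 5, 3, 2, 2), (6, 2, 2, 4, 1, 1, 2), (2, 1, 6, 4, 1, 0, 2), (0, 6, 0, 6, 1, 1, 5))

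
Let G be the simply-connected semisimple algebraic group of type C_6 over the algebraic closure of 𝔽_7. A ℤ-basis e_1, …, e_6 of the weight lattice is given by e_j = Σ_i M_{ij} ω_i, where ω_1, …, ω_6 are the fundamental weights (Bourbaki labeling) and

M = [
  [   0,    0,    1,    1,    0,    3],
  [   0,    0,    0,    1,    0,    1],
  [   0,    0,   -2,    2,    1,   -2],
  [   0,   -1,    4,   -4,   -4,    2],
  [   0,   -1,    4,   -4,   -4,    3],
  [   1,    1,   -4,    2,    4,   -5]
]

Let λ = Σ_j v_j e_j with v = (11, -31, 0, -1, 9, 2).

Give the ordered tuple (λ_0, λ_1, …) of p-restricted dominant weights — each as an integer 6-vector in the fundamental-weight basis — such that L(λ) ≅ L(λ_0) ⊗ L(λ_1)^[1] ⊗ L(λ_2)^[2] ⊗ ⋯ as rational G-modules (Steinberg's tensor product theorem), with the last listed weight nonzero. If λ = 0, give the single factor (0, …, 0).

Compute c_i = Σ_j M_{ij} v_j with v = (11, -31, 0, -1, 9, 2):
  c_1 = 0*11 + 0*-31 + 1*0 + 1*-1 + 0*9 + 3*2 = 5
  c_2 = 0*11 + 0*-31 + 0*0 + 1*-1 + 0*9 + 1*2 = 1
  c_3 = 0*11 + 0*-31 + -2*0 + 2*-1 + 1*9 + -2*2 = 3
  c_4 = 0*11 + -1*-31 + 4*0 + -4*-1 + -4*9 + 2*2 = 3
  c_5 = 0*11 + -1*-31 + 4*0 + -4*-1 + -4*9 + 3*2 = 5
  c_6 = 1*11 + 1*-31 + -4*0 + 2*-1 + 4*9 + -5*2 = 4
Writing each c_i in base p = 7:
  c_1 = 5 = 5·7^0
  c_2 = 1 = 1·7^0
  c_3 = 3 = 3·7^0
  c_4 = 3 = 3·7^0
  c_5 = 5 = 5·7^0
  c_6 = 4 = 4·7^0
p-restricted factor λ_0 = (5, 1, 3, 3, 5, 4)

((5, 1, 3, 3, 5, 4),)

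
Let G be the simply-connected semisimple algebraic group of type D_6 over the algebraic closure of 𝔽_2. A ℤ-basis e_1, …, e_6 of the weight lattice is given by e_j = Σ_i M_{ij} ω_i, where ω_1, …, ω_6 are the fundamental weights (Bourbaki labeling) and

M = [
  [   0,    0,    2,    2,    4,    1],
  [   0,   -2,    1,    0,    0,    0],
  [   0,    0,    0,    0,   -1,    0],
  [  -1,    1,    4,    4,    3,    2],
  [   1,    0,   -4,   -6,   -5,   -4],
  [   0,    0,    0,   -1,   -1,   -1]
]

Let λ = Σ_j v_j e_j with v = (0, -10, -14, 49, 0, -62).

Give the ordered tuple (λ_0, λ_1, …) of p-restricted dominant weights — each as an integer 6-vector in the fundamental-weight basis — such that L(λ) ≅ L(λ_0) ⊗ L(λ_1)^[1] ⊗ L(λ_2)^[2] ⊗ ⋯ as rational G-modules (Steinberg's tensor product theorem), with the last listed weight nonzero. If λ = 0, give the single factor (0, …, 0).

((0, 0, 0, 0, 0, 1), (0, 1, 0, 1, 1, 0), (0, 1, 0, 1, 0, 1), (1, 0, 0, 0, 1, 1))

Converting to the ω-basis (c_i = row i of M dotted with v = (0, -10, -14, 49, 0, -62)):
  c_1 = 0*0 + 0*-10 + 2*-14 + 2*49 + 4*0 + 1*-62 = 8
  c_2 = 0*0 + -2*-10 + 1*-14 + 0*49 + 0*0 + 0*-62 = 6
  c_3 = 0*0 + 0*-10 + 0*-14 + 0*49 + -1*0 + 0*-62 = 0
  c_4 = -1*0 + 1*-10 + 4*-14 + 4*49 + 3*0 + 2*-62 = 6
  c_5 = 1*0 + 0*-10 + -4*-14 + -6*49 + -5*0 + -4*-62 = 10
  c_6 = 0*0 + 0*-10 + 0*-14 + -1*49 + -1*0 + -1*-62 = 13
Writing each c_i in base p = 2:
  c_1 = 8 = 0·2^0 + 0·2^1 + 0·2^2 + 1·2^3
  c_2 = 6 = 0·2^0 + 1·2^1 + 1·2^2
  c_3 = 0
  c_4 = 6 = 0·2^0 + 1·2^1 + 1·2^2
  c_5 = 10 = 0·2^0 + 1·2^1 + 0·2^2 + 1·2^3
  c_6 = 13 = 1·2^0 + 0·2^1 + 1·2^2 + 1·2^3
Factor λ_0 = (0, 0, 0, 0, 0, 1)
Factor λ_1 = (0, 1, 0, 1, 1, 0)
Factor λ_2 = (0, 1, 0, 1, 0, 1)
Factor λ_3 = (1, 0, 0, 0, 1, 1)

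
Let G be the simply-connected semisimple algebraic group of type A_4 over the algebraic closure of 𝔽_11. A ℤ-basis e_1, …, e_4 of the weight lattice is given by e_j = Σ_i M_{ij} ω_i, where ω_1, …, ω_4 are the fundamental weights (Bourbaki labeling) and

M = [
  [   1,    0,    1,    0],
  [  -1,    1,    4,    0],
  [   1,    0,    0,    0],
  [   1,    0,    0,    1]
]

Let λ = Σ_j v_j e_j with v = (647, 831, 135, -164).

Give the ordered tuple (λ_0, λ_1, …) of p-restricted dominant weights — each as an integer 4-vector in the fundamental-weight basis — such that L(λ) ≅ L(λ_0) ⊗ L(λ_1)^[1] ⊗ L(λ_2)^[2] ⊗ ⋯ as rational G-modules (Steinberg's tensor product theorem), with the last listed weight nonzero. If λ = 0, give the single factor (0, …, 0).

ω-coordinates c = M·v, v = (647, 831, 135, -164):
  c_1 = 1*647 + 0*831 + 1*135 + 0*-164 = 782
  c_2 = -1*647 + 1*831 + 4*135 + 0*-164 = 724
  c_3 = 1*647 + 0*831 + 0*135 + 0*-164 = 647
  c_4 = 1*647 + 0*831 + 0*135 + 1*-164 = 483
Writing each c_i in base p = 11:
  c_1 = 782 = 1·11^0 + 5·11^1 + 6·11^2
  c_2 = 724 = 9·11^0 + 10·11^1 + 5·11^2
  c_3 = 647 = 9·11^0 + 3·11^1 + 5·11^2
  c_4 = 483 = 10·11^0 + 10·11^1 + 3·11^2
Factor λ_0 = (1, 9, 9, 10)
Factor λ_1 = (5, 10, 3, 10)
Factor λ_2 = (6, 5, 5, 3)

((1, 9, 9, 10), (5, 10, 3, 10), (6, 5, 5, 3))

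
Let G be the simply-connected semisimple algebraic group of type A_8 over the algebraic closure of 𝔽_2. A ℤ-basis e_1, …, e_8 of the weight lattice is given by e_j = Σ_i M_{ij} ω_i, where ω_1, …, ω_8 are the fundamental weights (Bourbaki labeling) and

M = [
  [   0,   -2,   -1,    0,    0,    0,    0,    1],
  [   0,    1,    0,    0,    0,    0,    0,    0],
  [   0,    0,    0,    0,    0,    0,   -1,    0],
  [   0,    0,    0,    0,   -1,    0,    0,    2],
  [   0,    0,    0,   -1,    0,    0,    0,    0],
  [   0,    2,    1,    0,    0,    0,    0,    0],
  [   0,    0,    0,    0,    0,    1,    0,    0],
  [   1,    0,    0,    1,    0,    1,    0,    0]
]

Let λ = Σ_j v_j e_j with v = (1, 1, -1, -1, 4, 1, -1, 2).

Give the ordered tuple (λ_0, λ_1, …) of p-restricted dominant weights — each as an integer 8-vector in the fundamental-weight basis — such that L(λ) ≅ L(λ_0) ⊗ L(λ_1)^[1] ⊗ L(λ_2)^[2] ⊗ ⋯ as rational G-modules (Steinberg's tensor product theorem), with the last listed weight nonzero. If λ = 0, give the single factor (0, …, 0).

((1, 1, 1, 0, 1, 1, 1, 1),)

Converting to the ω-basis (c_i = row i of M dotted with v = (1, 1, -1, -1, 4, 1, -1, 2)):
  c_1 = (0)·(1) + (-2)·(1) + (-1)·(-1) + (0)·(-1) + (0)·(4) + (0)·(1) + (0)·(-1) + (1)·(2) = 1
  c_2 = (0)·(1) + (1)·(1) + (0)·(-1) + (0)·(-1) + (0)·(4) + (0)·(1) + (0)·(-1) + (0)·(2) = 1
  c_3 = (0)·(1) + (0)·(1) + (0)·(-1) + (0)·(-1) + (0)·(4) + (0)·(1) + (-1)·(-1) + (0)·(2) = 1
  c_4 = (0)·(1) + (0)·(1) + (0)·(-1) + (0)·(-1) + (-1)·(4) + (0)·(1) + (0)·(-1) + (2)·(2) = 0
  c_5 = (0)·(1) + (0)·(1) + (0)·(-1) + (-1)·(-1) + (0)·(4) + (0)·(1) + (0)·(-1) + (0)·(2) = 1
  c_6 = (0)·(1) + (2)·(1) + (1)·(-1) + (0)·(-1) + (0)·(4) + (0)·(1) + (0)·(-1) + (0)·(2) = 1
  c_7 = (0)·(1) + (0)·(1) + (0)·(-1) + (0)·(-1) + (0)·(4) + (1)·(1) + (0)·(-1) + (0)·(2) = 1
  c_8 = (1)·(1) + (0)·(1) + (0)·(-1) + (1)·(-1) + (0)·(4) + (1)·(1) + (0)·(-1) + (0)·(2) = 1
Base-2 expansion of each c_i:
  c_1 = 1 = 1·2^0
  c_2 = 1 = 1·2^0
  c_3 = 1 = 1·2^0
  c_4 = 0
  c_5 = 1 = 1·2^0
  c_6 = 1 = 1·2^0
  c_7 = 1 = 1·2^0
  c_8 = 1 = 1·2^0
p-restricted factor λ_0 = (1, 1, 1, 0, 1, 1, 1, 1)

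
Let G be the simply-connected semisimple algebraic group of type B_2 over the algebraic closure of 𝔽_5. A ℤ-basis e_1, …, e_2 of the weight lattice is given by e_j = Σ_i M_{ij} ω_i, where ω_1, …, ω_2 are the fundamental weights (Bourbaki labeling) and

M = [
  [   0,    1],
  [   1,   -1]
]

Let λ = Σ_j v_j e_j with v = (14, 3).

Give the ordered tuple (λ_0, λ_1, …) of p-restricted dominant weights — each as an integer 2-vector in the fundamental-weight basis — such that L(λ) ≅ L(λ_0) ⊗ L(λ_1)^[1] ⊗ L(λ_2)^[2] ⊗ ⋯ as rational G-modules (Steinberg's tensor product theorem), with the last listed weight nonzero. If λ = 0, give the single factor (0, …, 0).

Change of basis e → ω: c = M·v where v = (14, 3):
  c_1 = 0·14 + 1·3 = 3
  c_2 = 1·14 + (-1)·(3) = 11
p = 5; digits c_i = Σ_j d_{ij}·5^j, 0 ≤ d_{ij} < 5:
  c_1 = 3 = 3·5^0
  c_2 = 11 = 1·5^0 + 2·5^1
Factor λ_0 = (3, 1)
Factor λ_1 = (0, 2)

((3, 1), (0, 2))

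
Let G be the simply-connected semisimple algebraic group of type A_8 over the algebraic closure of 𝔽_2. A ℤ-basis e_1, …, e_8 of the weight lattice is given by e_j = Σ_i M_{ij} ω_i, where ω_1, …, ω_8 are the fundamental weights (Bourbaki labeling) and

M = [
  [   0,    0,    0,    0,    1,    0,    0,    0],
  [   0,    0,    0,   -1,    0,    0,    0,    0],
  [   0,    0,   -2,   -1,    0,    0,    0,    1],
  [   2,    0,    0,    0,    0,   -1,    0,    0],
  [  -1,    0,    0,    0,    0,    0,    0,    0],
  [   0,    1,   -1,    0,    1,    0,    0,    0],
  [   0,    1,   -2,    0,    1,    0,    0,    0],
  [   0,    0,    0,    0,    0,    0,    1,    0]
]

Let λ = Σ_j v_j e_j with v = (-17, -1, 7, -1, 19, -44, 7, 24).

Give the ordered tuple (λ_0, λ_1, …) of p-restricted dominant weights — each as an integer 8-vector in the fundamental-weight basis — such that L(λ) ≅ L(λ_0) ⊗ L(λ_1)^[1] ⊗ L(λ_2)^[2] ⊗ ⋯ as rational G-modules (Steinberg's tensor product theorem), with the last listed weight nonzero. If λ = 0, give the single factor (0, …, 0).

ω-coordinates c = M·v, v = (-17, -1, 7, -1, 19, -44, 7, 24):
  c_1 = 0*-17 + 0*-1 + 0*7 + 0*-1 + 1*19 + 0*-44 + 0*7 + 0*24 = 19
  c_2 = 0*-17 + 0*-1 + 0*7 + -1*-1 + 0*19 + 0*-44 + 0*7 + 0*24 = 1
  c_3 = 0*-17 + 0*-1 + -2*7 + -1*-1 + 0*19 + 0*-44 + 0*7 + 1*24 = 11
  c_4 = 2*-17 + 0*-1 + 0*7 + 0*-1 + 0*19 + -1*-44 + 0*7 + 0*24 = 10
  c_5 = -1*-17 + 0*-1 + 0*7 + 0*-1 + 0*19 + 0*-44 + 0*7 + 0*24 = 17
  c_6 = 0*-17 + 1*-1 + -1*7 + 0*-1 + 1*19 + 0*-44 + 0*7 + 0*24 = 11
  c_7 = 0*-17 + 1*-1 + -2*7 + 0*-1 + 1*19 + 0*-44 + 0*7 + 0*24 = 4
  c_8 = 0*-17 + 0*-1 + 0*7 + 0*-1 + 0*19 + 0*-44 + 1*7 + 0*24 = 7
Base-2 expansion of each c_i:
  c_1 = 19 = 1·2^0 + 1·2^1 + 0·2^2 + 0·2^3 + 1·2^4
  c_2 = 1 = 1·2^0
  c_3 = 11 = 1·2^0 + 1·2^1 + 0·2^2 + 1·2^3
  c_4 = 10 = 0·2^0 + 1·2^1 + 0·2^2 + 1·2^3
  c_5 = 17 = 1·2^0 + 0·2^1 + 0·2^2 + 0·2^3 + 1·2^4
  c_6 = 11 = 1·2^0 + 1·2^1 + 0·2^2 + 1·2^3
  c_7 = 4 = 0·2^0 + 0·2^1 + 1·2^2
  c_8 = 7 = 1·2^0 + 1·2^1 + 1·2^2
λ_0 = (1, 1, 1, 0, 1, 1, 0, 1)
λ_1 = (1, 0, 1, 1, 0, 1, 0, 1)
λ_2 = (0, 0, 0, 0, 0, 0, 1, 1)
λ_3 = (0, 0, 1, 1, 0, 1, 0, 0)
λ_4 = (1, 0, 0, 0, 1, 0, 0, 0)

((1, 1, 1, 0, 1, 1, 0, 1), (1, 0, 1, 1, 0, 1, 0, 1), (0, 0, 0, 0, 0, 0, 1, 1), (0, 0, 1, 1, 0, 1, 0, 0), (1, 0, 0, 0, 1, 0, 0, 0))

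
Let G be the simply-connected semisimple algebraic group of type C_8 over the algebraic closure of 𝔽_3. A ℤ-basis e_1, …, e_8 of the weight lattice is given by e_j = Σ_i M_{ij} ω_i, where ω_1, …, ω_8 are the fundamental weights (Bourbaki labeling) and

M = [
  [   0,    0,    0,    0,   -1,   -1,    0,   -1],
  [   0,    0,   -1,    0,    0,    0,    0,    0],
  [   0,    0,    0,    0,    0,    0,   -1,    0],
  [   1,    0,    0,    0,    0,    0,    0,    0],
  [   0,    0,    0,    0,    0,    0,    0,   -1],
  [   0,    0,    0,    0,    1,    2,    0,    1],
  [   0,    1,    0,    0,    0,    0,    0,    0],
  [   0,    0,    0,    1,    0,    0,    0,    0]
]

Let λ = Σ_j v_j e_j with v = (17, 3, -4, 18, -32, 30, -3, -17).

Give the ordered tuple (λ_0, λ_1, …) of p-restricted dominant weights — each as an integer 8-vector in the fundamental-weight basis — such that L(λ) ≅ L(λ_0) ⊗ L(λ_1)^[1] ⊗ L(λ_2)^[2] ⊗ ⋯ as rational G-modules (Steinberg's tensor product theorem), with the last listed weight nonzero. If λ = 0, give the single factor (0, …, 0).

((1, 1, 0, 2, 2, 2, 0, 0), (0, 1, 1, 2, 2, 0, 1, 0), (2, 0, 0, 1, 1, 1, 0, 2))

Change of basis e → ω: c = M·v where v = (17, 3, -4, 18, -32, 30, -3, -17):
  c_1 = (0)·(17) + (0)·(3) + (0)·(-4) + (0)·(18) + (-1)·(-32) + (-1)·(30) + (0)·(-3) + (-1)·(-17) = 19
  c_2 = (0)·(17) + (0)·(3) + (-1)·(-4) + (0)·(18) + (0)·(-32) + (0)·(30) + (0)·(-3) + (0)·(-17) = 4
  c_3 = (0)·(17) + (0)·(3) + (0)·(-4) + (0)·(18) + (0)·(-32) + (0)·(30) + (-1)·(-3) + (0)·(-17) = 3
  c_4 = (1)·(17) + (0)·(3) + (0)·(-4) + (0)·(18) + (0)·(-32) + (0)·(30) + (0)·(-3) + (0)·(-17) = 17
  c_5 = (0)·(17) + (0)·(3) + (0)·(-4) + (0)·(18) + (0)·(-32) + (0)·(30) + (0)·(-3) + (-1)·(-17) = 17
  c_6 = (0)·(17) + (0)·(3) + (0)·(-4) + (0)·(18) + (1)·(-32) + (2)·(30) + (0)·(-3) + (1)·(-17) = 11
  c_7 = (0)·(17) + (1)·(3) + (0)·(-4) + (0)·(18) + (0)·(-32) + (0)·(30) + (0)·(-3) + (0)·(-17) = 3
  c_8 = (0)·(17) + (0)·(3) + (0)·(-4) + (1)·(18) + (0)·(-32) + (0)·(30) + (0)·(-3) + (0)·(-17) = 18
Base-3 expansion of each c_i:
  c_1 = 19 = 1·3^0 + 0·3^1 + 2·3^2
  c_2 = 4 = 1·3^0 + 1·3^1
  c_3 = 3 = 0·3^0 + 1·3^1
  c_4 = 17 = 2·3^0 + 2·3^1 + 1·3^2
  c_5 = 17 = 2·3^0 + 2·3^1 + 1·3^2
  c_6 = 11 = 2·3^0 + 0·3^1 + 1·3^2
  c_7 = 3 = 0·3^0 + 1·3^1
  c_8 = 18 = 0·3^0 + 0·3^1 + 2·3^2
p-restricted factor λ_0 = (1, 1, 0, 2, 2, 2, 0, 0)
p-restricted factor λ_1 = (0, 1, 1, 2, 2, 0, 1, 0)
p-restricted factor λ_2 = (2, 0, 0, 1, 1, 1, 0, 2)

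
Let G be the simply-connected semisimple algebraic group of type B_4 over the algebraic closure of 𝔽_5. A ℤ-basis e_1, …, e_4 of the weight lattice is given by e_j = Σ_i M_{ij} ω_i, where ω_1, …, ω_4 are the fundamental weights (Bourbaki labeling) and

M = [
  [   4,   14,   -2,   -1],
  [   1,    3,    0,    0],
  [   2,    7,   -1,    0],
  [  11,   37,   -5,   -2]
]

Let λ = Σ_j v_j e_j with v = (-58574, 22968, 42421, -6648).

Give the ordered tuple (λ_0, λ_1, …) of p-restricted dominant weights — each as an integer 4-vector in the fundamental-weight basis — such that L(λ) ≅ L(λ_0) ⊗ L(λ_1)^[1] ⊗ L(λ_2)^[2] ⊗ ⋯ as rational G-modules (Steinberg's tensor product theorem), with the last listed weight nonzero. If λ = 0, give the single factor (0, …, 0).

((2, 0, 2, 3), (2, 1, 1, 3), (2, 3, 3, 2), (2, 2, 4, 3), (4, 1, 1, 0), (2, 3, 0, 2))

Converting to the ω-basis (c_i = row i of M dotted with v = (-58574, 22968, 42421, -6648)):
  c_1 = (4)·(-58574) + 14·22968 + (-2)·(42421) + (-1)·(-6648) = 9062
  c_2 = (1)·(-58574) + 3·22968 + 0·42421 + (0)·(-6648) = 10330
  c_3 = (2)·(-58574) + 7·22968 + (-1)·(42421) + (0)·(-6648) = 1207
  c_4 = (11)·(-58574) + 37·22968 + (-5)·(42421) + (-2)·(-6648) = 6693
Expand coordinatewise in base 5:
  c_1 = 9062 = 2·5^0 + 2·5^1 + 2·5^2 + 2·5^3 + 4·5^4 + 2·5^5
  c_2 = 10330 = 0·5^0 + 1·5^1 + 3·5^2 + 2·5^3 + 1·5^4 + 3·5^5
  c_3 = 1207 = 2·5^0 + 1·5^1 + 3·5^2 + 4·5^3 + 1·5^4
  c_4 = 6693 = 3·5^0 + 3·5^1 + 2·5^2 + 3·5^3 + 0·5^4 + 2·5^5
p-restricted factor λ_0 = (2, 0, 2, 3)
p-restricted factor λ_1 = (2, 1, 1, 3)
p-restricted factor λ_2 = (2, 3, 3, 2)
p-restricted factor λ_3 = (2, 2, 4, 3)
p-restricted factor λ_4 = (4, 1, 1, 0)
p-restricted factor λ_5 = (2, 3, 0, 2)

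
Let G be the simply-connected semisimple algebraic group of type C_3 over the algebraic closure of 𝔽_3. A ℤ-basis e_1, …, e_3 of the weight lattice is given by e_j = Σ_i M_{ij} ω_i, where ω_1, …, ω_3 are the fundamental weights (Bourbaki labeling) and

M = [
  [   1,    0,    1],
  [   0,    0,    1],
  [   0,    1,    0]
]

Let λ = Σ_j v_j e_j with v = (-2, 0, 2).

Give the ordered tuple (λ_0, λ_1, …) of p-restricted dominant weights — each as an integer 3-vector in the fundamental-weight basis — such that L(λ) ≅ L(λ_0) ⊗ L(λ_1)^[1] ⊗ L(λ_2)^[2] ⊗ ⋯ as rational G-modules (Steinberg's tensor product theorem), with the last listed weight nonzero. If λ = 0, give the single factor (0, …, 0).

((0, 2, 0),)

Compute c_i = Σ_j M_{ij} v_j with v = (-2, 0, 2):
  c_1 = 1*-2 + 0*0 + 1*2 = 0
  c_2 = 0*-2 + 0*0 + 1*2 = 2
  c_3 = 0*-2 + 1*0 + 0*2 = 0
Expand coordinatewise in base 3:
  c_1 = 0
  c_2 = 2 = 2·3^0
  c_3 = 0
Factor λ_0 = (0, 2, 0)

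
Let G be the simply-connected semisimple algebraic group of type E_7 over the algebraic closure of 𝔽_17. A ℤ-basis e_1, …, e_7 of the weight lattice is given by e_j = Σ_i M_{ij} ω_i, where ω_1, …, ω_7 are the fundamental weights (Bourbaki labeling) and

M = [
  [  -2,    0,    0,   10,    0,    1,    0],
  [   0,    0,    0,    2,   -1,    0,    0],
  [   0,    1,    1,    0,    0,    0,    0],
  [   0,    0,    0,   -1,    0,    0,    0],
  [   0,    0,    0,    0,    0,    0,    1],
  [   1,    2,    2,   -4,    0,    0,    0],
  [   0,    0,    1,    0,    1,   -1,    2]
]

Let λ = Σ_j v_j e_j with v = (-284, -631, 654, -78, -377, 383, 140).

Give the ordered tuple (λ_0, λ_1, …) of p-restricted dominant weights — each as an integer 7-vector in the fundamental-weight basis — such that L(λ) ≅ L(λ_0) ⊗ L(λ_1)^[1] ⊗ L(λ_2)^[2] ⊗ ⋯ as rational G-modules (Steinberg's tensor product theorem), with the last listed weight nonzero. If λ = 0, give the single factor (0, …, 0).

((1, 0, 6, 10, 4, 6, 4), (10, 13, 1, 4, 8, 4, 10))

Change of basis e → ω: c = M·v where v = (-284, -631, 654, -78, -377, 383, 140):
  c_1 = (-2)·(-284) + (0)·(-631) + (0)·(654) + (10)·(-78) + (0)·(-377) + (1)·(383) + (0)·(140) = 171
  c_2 = (0)·(-284) + (0)·(-631) + (0)·(654) + (2)·(-78) + (-1)·(-377) + (0)·(383) + (0)·(140) = 221
  c_3 = (0)·(-284) + (1)·(-631) + (1)·(654) + (0)·(-78) + (0)·(-377) + (0)·(383) + (0)·(140) = 23
  c_4 = (0)·(-284) + (0)·(-631) + (0)·(654) + (-1)·(-78) + (0)·(-377) + (0)·(383) + (0)·(140) = 78
  c_5 = (0)·(-284) + (0)·(-631) + (0)·(654) + (0)·(-78) + (0)·(-377) + (0)·(383) + (1)·(140) = 140
  c_6 = (1)·(-284) + (2)·(-631) + (2)·(654) + (-4)·(-78) + (0)·(-377) + (0)·(383) + (0)·(140) = 74
  c_7 = (0)·(-284) + (0)·(-631) + (1)·(654) + (0)·(-78) + (1)·(-377) + (-1)·(383) + (2)·(140) = 174
Expand coordinatewise in base 17:
  c_1 = 171 = 1·17^0 + 10·17^1
  c_2 = 221 = 0·17^0 + 13·17^1
  c_3 = 23 = 6·17^0 + 1·17^1
  c_4 = 78 = 10·17^0 + 4·17^1
  c_5 = 140 = 4·17^0 + 8·17^1
  c_6 = 74 = 6·17^0 + 4·17^1
  c_7 = 174 = 4·17^0 + 10·17^1
p-restricted factor λ_0 = (1, 0, 6, 10, 4, 6, 4)
p-restricted factor λ_1 = (10, 13, 1, 4, 8, 4, 10)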